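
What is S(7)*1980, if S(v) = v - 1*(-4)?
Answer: 21780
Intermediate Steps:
S(v) = 4 + v (S(v) = v + 4 = 4 + v)
S(7)*1980 = (4 + 7)*1980 = 11*1980 = 21780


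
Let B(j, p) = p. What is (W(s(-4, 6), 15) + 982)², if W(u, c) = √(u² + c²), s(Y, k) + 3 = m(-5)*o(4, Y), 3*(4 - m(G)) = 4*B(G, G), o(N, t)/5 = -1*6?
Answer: (982 + √104554)² ≈ 1.7039e+6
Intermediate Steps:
o(N, t) = -30 (o(N, t) = 5*(-1*6) = 5*(-6) = -30)
m(G) = 4 - 4*G/3
s(Y, k) = -323 (s(Y, k) = -3 + (4 - 4/3*(-5))*(-30) = -3 + (4 + 20/3)*(-30) = -3 + (32/3)*(-30) = -3 - 320 = -323)
W(u, c) = √(c² + u²)
(W(s(-4, 6), 15) + 982)² = (√(15² + (-323)²) + 982)² = (√(225 + 104329) + 982)² = (√104554 + 982)² = (982 + √104554)²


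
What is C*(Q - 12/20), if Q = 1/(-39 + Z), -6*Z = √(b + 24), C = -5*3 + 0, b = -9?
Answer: 171243/18247 - 30*√15/18247 ≈ 9.3784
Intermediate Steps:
C = -15 (C = -15 + 0 = -15)
Z = -√15/6 (Z = -√(-9 + 24)/6 = -√15/6 ≈ -0.64550)
Q = 1/(-39 - √15/6) ≈ -0.025224
C*(Q - 12/20) = -15*((-468/18247 + 2*√15/18247) - 12/20) = -15*((-468/18247 + 2*√15/18247) - 12*1/20) = -15*((-468/18247 + 2*√15/18247) - ⅗) = -15*(-57081/91235 + 2*√15/18247) = 171243/18247 - 30*√15/18247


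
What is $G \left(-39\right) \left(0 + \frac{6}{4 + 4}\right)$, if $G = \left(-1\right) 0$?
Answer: $0$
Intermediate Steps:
$G = 0$
$G \left(-39\right) \left(0 + \frac{6}{4 + 4}\right) = 0 \left(-39\right) \left(0 + \frac{6}{4 + 4}\right) = 0 \left(0 + \frac{6}{8}\right) = 0 \left(0 + 6 \cdot \frac{1}{8}\right) = 0 \left(0 + \frac{3}{4}\right) = 0 \cdot \frac{3}{4} = 0$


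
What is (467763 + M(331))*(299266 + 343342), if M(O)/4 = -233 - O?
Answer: 299138522256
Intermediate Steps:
M(O) = -932 - 4*O (M(O) = 4*(-233 - O) = -932 - 4*O)
(467763 + M(331))*(299266 + 343342) = (467763 + (-932 - 4*331))*(299266 + 343342) = (467763 + (-932 - 1324))*642608 = (467763 - 2256)*642608 = 465507*642608 = 299138522256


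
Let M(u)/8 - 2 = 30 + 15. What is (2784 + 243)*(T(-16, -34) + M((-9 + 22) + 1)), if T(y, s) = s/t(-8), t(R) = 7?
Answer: 7864146/7 ≈ 1.1235e+6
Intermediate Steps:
M(u) = 376 (M(u) = 16 + 8*(30 + 15) = 16 + 8*45 = 16 + 360 = 376)
T(y, s) = s/7
(2784 + 243)*(T(-16, -34) + M((-9 + 22) + 1)) = (2784 + 243)*((1/7)*(-34) + 376) = 3027*(-34/7 + 376) = 3027*(2598/7) = 7864146/7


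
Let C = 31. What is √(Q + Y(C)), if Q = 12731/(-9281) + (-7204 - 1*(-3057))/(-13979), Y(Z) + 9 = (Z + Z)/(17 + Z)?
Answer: I*√21289573924995814662/1556869188 ≈ 2.9637*I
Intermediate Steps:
Y(Z) = -9 + 2*Z/(17 + Z) (Y(Z) = -9 + (Z + Z)/(17 + Z) = -9 + (2*Z)/(17 + Z) = -9 + 2*Z/(17 + Z))
Q = -139478342/129739099 (Q = 12731*(-1/9281) + (-7204 + 3057)*(-1/13979) = -12731/9281 - 4147*(-1/13979) = -12731/9281 + 4147/13979 = -139478342/129739099 ≈ -1.0751)
√(Q + Y(C)) = √(-139478342/129739099 + (-153 - 7*31)/(17 + 31)) = √(-139478342/129739099 + (-153 - 217)/48) = √(-139478342/129739099 + (1/48)*(-370)) = √(-139478342/129739099 - 185/24) = √(-27349213523/3113738376) = I*√21289573924995814662/1556869188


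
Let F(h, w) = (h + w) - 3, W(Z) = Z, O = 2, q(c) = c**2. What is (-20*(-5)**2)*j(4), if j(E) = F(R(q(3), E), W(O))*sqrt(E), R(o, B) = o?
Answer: -8000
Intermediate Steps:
F(h, w) = -3 + h + w
j(E) = 8*sqrt(E) (j(E) = (-3 + 3**2 + 2)*sqrt(E) = (-3 + 9 + 2)*sqrt(E) = 8*sqrt(E))
(-20*(-5)**2)*j(4) = (-20*(-5)**2)*(8*sqrt(4)) = (-20*25)*(8*2) = -500*16 = -8000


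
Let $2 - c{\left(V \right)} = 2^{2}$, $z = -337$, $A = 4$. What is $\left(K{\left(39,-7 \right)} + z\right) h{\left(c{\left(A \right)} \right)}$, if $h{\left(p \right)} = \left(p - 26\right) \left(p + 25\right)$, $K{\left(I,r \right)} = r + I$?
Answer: $196420$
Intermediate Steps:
$c{\left(V \right)} = -2$ ($c{\left(V \right)} = 2 - 2^{2} = 2 - 4 = -2$)
$K{\left(I,r \right)} = I + r$
$h{\left(p \right)} = \left(-26 + p\right) \left(25 + p\right)$
$\left(K{\left(39,-7 \right)} + z\right) h{\left(c{\left(A \right)} \right)} = \left(\left(39 - 7\right) - 337\right) \left(-650 + \left(-2\right)^{2} - -2\right) = \left(32 - 337\right) \left(-650 + 4 + 2\right) = \left(-305\right) \left(-644\right) = 196420$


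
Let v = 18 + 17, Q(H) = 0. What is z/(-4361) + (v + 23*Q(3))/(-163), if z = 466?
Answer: -228593/710843 ≈ -0.32158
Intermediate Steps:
v = 35
z/(-4361) + (v + 23*Q(3))/(-163) = 466/(-4361) + (35 + 23*0)/(-163) = 466*(-1/4361) + (35 + 0)*(-1/163) = -466/4361 + 35*(-1/163) = -466/4361 - 35/163 = -228593/710843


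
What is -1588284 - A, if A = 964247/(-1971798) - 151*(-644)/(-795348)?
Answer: -207570849562473689/130688799642 ≈ -1.5883e+6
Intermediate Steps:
A = -79888120639/130688799642 (A = 964247*(-1/1971798) + 97244*(-1/795348) = -964247/1971798 - 24311/198837 = -79888120639/130688799642 ≈ -0.61129)
-1588284 - A = -1588284 - 1*(-79888120639/130688799642) = -1588284 + 79888120639/130688799642 = -207570849562473689/130688799642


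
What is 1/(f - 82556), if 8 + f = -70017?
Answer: -1/152581 ≈ -6.5539e-6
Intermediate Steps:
f = -70025 (f = -8 - 70017 = -70025)
1/(f - 82556) = 1/(-70025 - 82556) = 1/(-152581) = -1/152581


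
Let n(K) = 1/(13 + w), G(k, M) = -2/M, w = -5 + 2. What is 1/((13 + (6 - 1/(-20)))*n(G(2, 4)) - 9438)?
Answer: -200/1887219 ≈ -0.00010598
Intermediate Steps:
w = -3
n(K) = ⅒ (n(K) = 1/(13 - 3) = 1/10 = ⅒)
1/((13 + (6 - 1/(-20)))*n(G(2, 4)) - 9438) = 1/((13 + (6 - 1/(-20)))*(⅒) - 9438) = 1/((13 + (6 - 1*(-1/20)))*(⅒) - 9438) = 1/((13 + (6 + 1/20))*(⅒) - 9438) = 1/((13 + 121/20)*(⅒) - 9438) = 1/((381/20)*(⅒) - 9438) = 1/(381/200 - 9438) = 1/(-1887219/200) = -200/1887219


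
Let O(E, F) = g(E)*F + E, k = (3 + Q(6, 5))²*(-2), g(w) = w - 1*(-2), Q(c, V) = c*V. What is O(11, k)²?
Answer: 801059809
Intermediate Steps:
Q(c, V) = V*c
g(w) = 2 + w (g(w) = w + 2 = 2 + w)
k = -2178 (k = (3 + 5*6)²*(-2) = (3 + 30)²*(-2) = 33²*(-2) = 1089*(-2) = -2178)
O(E, F) = E + F*(2 + E) (O(E, F) = (2 + E)*F + E = F*(2 + E) + E = E + F*(2 + E))
O(11, k)² = (11 - 2178*(2 + 11))² = (11 - 2178*13)² = (11 - 28314)² = (-28303)² = 801059809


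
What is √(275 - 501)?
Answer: I*√226 ≈ 15.033*I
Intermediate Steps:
√(275 - 501) = √(-226) = I*√226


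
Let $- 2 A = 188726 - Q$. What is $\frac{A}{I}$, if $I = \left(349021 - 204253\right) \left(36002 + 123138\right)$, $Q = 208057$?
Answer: $\frac{1487}{3544366080} \approx 4.1954 \cdot 10^{-7}$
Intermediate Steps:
$A = \frac{19331}{2}$ ($A = - \frac{188726 - 208057}{2} = \left(- \frac{1}{2}\right) \left(-19331\right) = \frac{19331}{2} \approx 9665.5$)
$I = 23038379520$ ($I = 144768 \cdot 159140 = 23038379520$)
$\frac{A}{I} = \frac{19331}{2 \cdot 23038379520} = \frac{19331}{2} \cdot \frac{1}{23038379520} = \frac{1487}{3544366080}$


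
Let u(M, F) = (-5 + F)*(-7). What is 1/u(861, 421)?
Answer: -1/2912 ≈ -0.00034341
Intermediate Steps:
u(M, F) = 35 - 7*F
1/u(861, 421) = 1/(35 - 7*421) = 1/(35 - 2947) = 1/(-2912) = -1/2912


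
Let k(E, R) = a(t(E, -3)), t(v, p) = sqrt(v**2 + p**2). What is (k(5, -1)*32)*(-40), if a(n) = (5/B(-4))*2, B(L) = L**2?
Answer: -800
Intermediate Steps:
t(v, p) = sqrt(p**2 + v**2)
a(n) = 5/8 (a(n) = (5/((-4)**2))*2 = (5/16)*2 = 5/8)
k(E, R) = 5/8
(k(5, -1)*32)*(-40) = ((5/8)*32)*(-40) = 20*(-40) = -800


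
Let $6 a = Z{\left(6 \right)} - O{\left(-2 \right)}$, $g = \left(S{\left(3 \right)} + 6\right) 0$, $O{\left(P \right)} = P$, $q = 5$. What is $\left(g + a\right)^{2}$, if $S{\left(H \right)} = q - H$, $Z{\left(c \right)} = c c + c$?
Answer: $\frac{484}{9} \approx 53.778$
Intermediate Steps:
$Z{\left(c \right)} = c + c^{2}$ ($Z{\left(c \right)} = c^{2} + c = c + c^{2}$)
$S{\left(H \right)} = 5 - H$
$g = 0$ ($g = \left(\left(5 - 3\right) + 6\right) 0 = \left(2 + 6\right) 0 = 8 \cdot 0 = 0$)
$a = \frac{22}{3}$ ($a = \frac{6 \left(1 + 6\right) - -2}{6} = \frac{6 \cdot 7 + 2}{6} = \frac{42 + 2}{6} = \frac{1}{6} \cdot 44 = \frac{22}{3} \approx 7.3333$)
$\left(g + a\right)^{2} = \left(0 + \frac{22}{3}\right)^{2} = \left(\frac{22}{3}\right)^{2} = \frac{484}{9}$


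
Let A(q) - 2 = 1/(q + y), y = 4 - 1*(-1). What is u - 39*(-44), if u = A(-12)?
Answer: 12025/7 ≈ 1717.9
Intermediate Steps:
y = 5 (y = 4 + 1 = 5)
A(q) = 2 + 1/(5 + q) (A(q) = 2 + 1/(q + 5) = 2 + 1/(5 + q))
u = 13/7 (u = (11 + 2*(-12))/(5 - 12) = (11 - 24)/(-7) = -1/7*(-13) = 13/7 ≈ 1.8571)
u - 39*(-44) = 13/7 - 39*(-44) = 13/7 + 1716 = 12025/7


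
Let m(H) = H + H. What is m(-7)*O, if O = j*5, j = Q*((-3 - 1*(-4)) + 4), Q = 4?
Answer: -1400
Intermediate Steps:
m(H) = 2*H
j = 20 (j = 4*((-3 - 1*(-4)) + 4) = 4*((-3 + 4) + 4) = 4*(1 + 4) = 4*5 = 20)
O = 100 (O = 20*5 = 100)
m(-7)*O = (2*(-7))*100 = -14*100 = -1400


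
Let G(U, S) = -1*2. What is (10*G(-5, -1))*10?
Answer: -200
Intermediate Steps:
G(U, S) = -2
(10*G(-5, -1))*10 = (10*(-2))*10 = -20*10 = -200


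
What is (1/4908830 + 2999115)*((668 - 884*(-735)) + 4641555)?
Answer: 77909050248016330313/4908830 ≈ 1.5871e+13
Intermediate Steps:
(1/4908830 + 2999115)*((668 - 884*(-735)) + 4641555) = (1/4908830 + 2999115)*((668 + 649740) + 4641555) = 14722145685451*(650408 + 4641555)/4908830 = (14722145685451/4908830)*5291963 = 77909050248016330313/4908830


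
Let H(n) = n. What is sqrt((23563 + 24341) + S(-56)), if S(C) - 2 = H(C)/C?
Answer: 3*sqrt(5323) ≈ 218.88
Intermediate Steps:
S(C) = 3 (S(C) = 2 + C/C = 2 + 1 = 3)
sqrt((23563 + 24341) + S(-56)) = sqrt((23563 + 24341) + 3) = sqrt(47904 + 3) = sqrt(47907) = 3*sqrt(5323)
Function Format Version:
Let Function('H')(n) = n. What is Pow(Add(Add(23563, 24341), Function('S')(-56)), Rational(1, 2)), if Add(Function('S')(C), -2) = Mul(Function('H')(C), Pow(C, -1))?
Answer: Mul(3, Pow(5323, Rational(1, 2))) ≈ 218.88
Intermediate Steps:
Function('S')(C) = 3 (Function('S')(C) = Add(2, Mul(C, Pow(C, -1))) = Add(2, 1) = 3)
Pow(Add(Add(23563, 24341), Function('S')(-56)), Rational(1, 2)) = Pow(Add(Add(23563, 24341), 3), Rational(1, 2)) = Pow(Add(47904, 3), Rational(1, 2)) = Pow(47907, Rational(1, 2)) = Mul(3, Pow(5323, Rational(1, 2)))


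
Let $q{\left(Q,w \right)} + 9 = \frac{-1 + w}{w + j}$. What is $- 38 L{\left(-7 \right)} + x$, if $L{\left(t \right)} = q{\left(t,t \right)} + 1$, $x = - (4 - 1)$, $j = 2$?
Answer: $\frac{1201}{5} \approx 240.2$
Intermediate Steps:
$q{\left(Q,w \right)} = -9 + \frac{-1 + w}{2 + w}$ ($q{\left(Q,w \right)} = -9 + \frac{-1 + w}{w + 2} = -9 + \frac{-1 + w}{2 + w}$)
$x = -3$ ($x = \left(-1\right) 3 = -3$)
$L{\left(t \right)} = 1 + \frac{-19 - 8 t}{2 + t}$ ($L{\left(t \right)} = \frac{-19 - 8 t}{2 + t} + 1 = 1 + \frac{-19 - 8 t}{2 + t}$)
$- 38 L{\left(-7 \right)} + x = - 38 \frac{-17 - -49}{2 - 7} - 3 = - 38 \frac{-17 + 49}{-5} - 3 = - 38 \left(\left(- \frac{1}{5}\right) 32\right) - 3 = \left(-38\right) \left(- \frac{32}{5}\right) - 3 = \frac{1216}{5} - 3 = \frac{1201}{5}$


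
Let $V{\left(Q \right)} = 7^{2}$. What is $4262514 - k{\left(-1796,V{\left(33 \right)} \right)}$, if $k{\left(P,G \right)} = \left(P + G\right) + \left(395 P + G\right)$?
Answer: $4973632$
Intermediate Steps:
$V{\left(Q \right)} = 49$
$k{\left(P,G \right)} = 2 G + 396 P$ ($k{\left(P,G \right)} = \left(G + P\right) + \left(G + 395 P\right) = 2 G + 396 P$)
$4262514 - k{\left(-1796,V{\left(33 \right)} \right)} = 4262514 - \left(2 \cdot 49 + 396 \left(-1796\right)\right) = 4262514 - \left(98 - 711216\right) = 4262514 - -711118 = 4262514 + 711118 = 4973632$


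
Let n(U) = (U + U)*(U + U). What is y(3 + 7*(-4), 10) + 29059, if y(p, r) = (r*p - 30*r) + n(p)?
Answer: 31009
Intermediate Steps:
n(U) = 4*U**2 (n(U) = (2*U)*(2*U) = 4*U**2)
y(p, r) = -30*r + 4*p**2 + p*r (y(p, r) = (r*p - 30*r) + 4*p**2 = (p*r - 30*r) + 4*p**2 = (-30*r + p*r) + 4*p**2 = -30*r + 4*p**2 + p*r)
y(3 + 7*(-4), 10) + 29059 = (-30*10 + 4*(3 + 7*(-4))**2 + (3 + 7*(-4))*10) + 29059 = (-300 + 4*(3 - 28)**2 + (3 - 28)*10) + 29059 = (-300 + 4*(-25)**2 - 25*10) + 29059 = (-300 + 4*625 - 250) + 29059 = (-300 + 2500 - 250) + 29059 = 1950 + 29059 = 31009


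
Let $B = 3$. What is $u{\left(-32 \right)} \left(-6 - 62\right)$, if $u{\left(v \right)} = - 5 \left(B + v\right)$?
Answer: $-9860$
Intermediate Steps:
$u{\left(v \right)} = -15 - 5 v$ ($u{\left(v \right)} = - 5 \left(3 + v\right) = -15 - 5 v$)
$u{\left(-32 \right)} \left(-6 - 62\right) = \left(-15 - -160\right) \left(-6 - 62\right) = \left(-15 + 160\right) \left(-68\right) = 145 \left(-68\right) = -9860$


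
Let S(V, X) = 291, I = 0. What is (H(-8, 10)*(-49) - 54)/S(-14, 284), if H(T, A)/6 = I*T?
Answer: -18/97 ≈ -0.18557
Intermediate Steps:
H(T, A) = 0 (H(T, A) = 6*(0*T) = 6*0 = 0)
(H(-8, 10)*(-49) - 54)/S(-14, 284) = (0*(-49) - 54)/291 = (0 - 54)*(1/291) = -54*1/291 = -18/97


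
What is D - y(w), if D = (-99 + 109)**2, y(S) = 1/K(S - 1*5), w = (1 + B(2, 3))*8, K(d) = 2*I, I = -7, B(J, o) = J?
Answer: 1401/14 ≈ 100.07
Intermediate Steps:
K(d) = -14 (K(d) = 2*(-7) = -14)
w = 24 (w = (1 + 2)*8 = 3*8 = 24)
y(S) = -1/14 (y(S) = 1/(-14) = -1/14)
D = 100 (D = 10**2 = 100)
D - y(w) = 100 - 1*(-1/14) = 100 + 1/14 = 1401/14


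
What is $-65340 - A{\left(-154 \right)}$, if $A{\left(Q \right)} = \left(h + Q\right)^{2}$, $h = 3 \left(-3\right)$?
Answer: $-91909$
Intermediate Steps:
$h = -9$
$A{\left(Q \right)} = \left(-9 + Q\right)^{2}$
$-65340 - A{\left(-154 \right)} = -65340 - \left(-9 - 154\right)^{2} = -65340 - \left(-163\right)^{2} = -65340 - 26569 = -91909$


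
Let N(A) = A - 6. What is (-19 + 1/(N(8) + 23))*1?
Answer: -474/25 ≈ -18.960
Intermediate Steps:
N(A) = -6 + A
(-19 + 1/(N(8) + 23))*1 = (-19 + 1/((-6 + 8) + 23))*1 = (-19 + 1/(2 + 23))*1 = (-19 + 1/25)*1 = -474/25*1 = -474/25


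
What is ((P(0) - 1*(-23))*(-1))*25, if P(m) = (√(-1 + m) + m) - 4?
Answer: -475 - 25*I ≈ -475.0 - 25.0*I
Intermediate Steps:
P(m) = -4 + m + √(-1 + m) (P(m) = (m + √(-1 + m)) - 4 = -4 + m + √(-1 + m))
((P(0) - 1*(-23))*(-1))*25 = (((-4 + 0 + √(-1 + 0)) - 1*(-23))*(-1))*25 = (((-4 + 0 + √(-1)) + 23)*(-1))*25 = (((-4 + 0 + I) + 23)*(-1))*25 = (((-4 + I) + 23)*(-1))*25 = ((19 + I)*(-1))*25 = (-19 - I)*25 = -475 - 25*I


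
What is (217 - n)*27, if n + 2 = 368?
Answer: -4023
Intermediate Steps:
n = 366 (n = -2 + 368 = 366)
(217 - n)*27 = (217 - 1*366)*27 = (217 - 366)*27 = -149*27 = -4023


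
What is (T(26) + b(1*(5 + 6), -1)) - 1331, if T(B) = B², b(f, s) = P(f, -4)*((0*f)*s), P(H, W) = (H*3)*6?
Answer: -655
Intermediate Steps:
P(H, W) = 18*H (P(H, W) = (3*H)*6 = 18*H)
b(f, s) = 0 (b(f, s) = (18*f)*((0*f)*s) = (18*f)*(0*s) = (18*f)*0 = 0)
(T(26) + b(1*(5 + 6), -1)) - 1331 = (26² + 0) - 1331 = (676 + 0) - 1331 = 676 - 1331 = -655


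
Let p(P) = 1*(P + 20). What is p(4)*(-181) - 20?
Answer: -4364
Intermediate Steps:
p(P) = 20 + P (p(P) = 1*(20 + P) = 20 + P)
p(4)*(-181) - 20 = (20 + 4)*(-181) - 20 = 24*(-181) - 20 = -4344 - 20 = -4364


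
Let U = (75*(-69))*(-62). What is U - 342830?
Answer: -21980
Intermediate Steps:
U = 320850 (U = -5175*(-62) = 320850)
U - 342830 = 320850 - 342830 = -21980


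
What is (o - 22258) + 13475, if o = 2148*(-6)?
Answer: -21671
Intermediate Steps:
o = -12888
(o - 22258) + 13475 = (-12888 - 22258) + 13475 = -35146 + 13475 = -21671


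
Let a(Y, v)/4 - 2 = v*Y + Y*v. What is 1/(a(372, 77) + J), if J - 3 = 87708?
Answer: 1/316871 ≈ 3.1559e-6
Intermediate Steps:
J = 87711 (J = 3 + 87708 = 87711)
a(Y, v) = 8 + 8*Y*v (a(Y, v) = 8 + 4*(v*Y + Y*v) = 8 + 4*(Y*v + Y*v) = 8 + 4*(2*Y*v) = 8 + 8*Y*v)
1/(a(372, 77) + J) = 1/((8 + 8*372*77) + 87711) = 1/((8 + 229152) + 87711) = 1/(229160 + 87711) = 1/316871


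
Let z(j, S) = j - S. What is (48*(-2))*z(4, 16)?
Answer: 1152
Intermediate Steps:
(48*(-2))*z(4, 16) = (48*(-2))*(4 - 1*16) = -96*(4 - 16) = -96*(-12) = 1152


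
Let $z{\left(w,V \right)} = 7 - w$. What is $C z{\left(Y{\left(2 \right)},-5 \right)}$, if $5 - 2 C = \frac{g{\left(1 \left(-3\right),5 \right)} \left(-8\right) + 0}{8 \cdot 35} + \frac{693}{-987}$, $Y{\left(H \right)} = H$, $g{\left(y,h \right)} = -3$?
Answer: $\frac{9239}{658} \approx 14.041$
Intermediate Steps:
$C = \frac{9239}{3290}$ ($C = \frac{5}{2} - \frac{\frac{\left(-3\right) \left(-8\right) + 0}{8 \cdot 35} + \frac{693}{-987}}{2} = \frac{5}{2} - \frac{\frac{24 + 0}{280} + 693 \left(- \frac{1}{987}\right)}{2} = \frac{5}{2} - \frac{24 \cdot \frac{1}{280} - \frac{33}{47}}{2} = \frac{5}{2} - \frac{\frac{3}{35} - \frac{33}{47}}{2} = \frac{5}{2} - - \frac{507}{1645} = \frac{5}{2} + \frac{507}{1645} = \frac{9239}{3290} \approx 2.8082$)
$C z{\left(Y{\left(2 \right)},-5 \right)} = \frac{9239 \left(7 - 2\right)}{3290} = \frac{9239}{3290} \cdot 5 = \frac{9239}{658}$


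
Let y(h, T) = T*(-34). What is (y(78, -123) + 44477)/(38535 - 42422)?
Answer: -3743/299 ≈ -12.518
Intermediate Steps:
y(h, T) = -34*T
(y(78, -123) + 44477)/(38535 - 42422) = (-34*(-123) + 44477)/(38535 - 42422) = (4182 + 44477)/(-3887) = 48659*(-1/3887) = -3743/299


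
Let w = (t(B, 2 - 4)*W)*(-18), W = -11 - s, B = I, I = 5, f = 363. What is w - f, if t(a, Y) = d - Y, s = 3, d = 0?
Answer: 141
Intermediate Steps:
B = 5
W = -14 (W = -11 - 1*3 = -11 - 3 = -14)
t(a, Y) = -Y (t(a, Y) = 0 - Y = -Y)
w = 504 (w = (-(2 - 4)*(-14))*(-18) = (-1*(-2)*(-14))*(-18) = (2*(-14))*(-18) = -28*(-18) = 504)
w - f = 504 - 1*363 = 504 - 363 = 141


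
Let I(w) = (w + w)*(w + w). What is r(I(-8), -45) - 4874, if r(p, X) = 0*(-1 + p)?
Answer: -4874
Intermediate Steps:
I(w) = 4*w² (I(w) = (2*w)*(2*w) = 4*w²)
r(p, X) = 0
r(I(-8), -45) - 4874 = 0 - 4874 = -4874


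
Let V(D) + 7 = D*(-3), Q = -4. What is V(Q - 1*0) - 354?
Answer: -349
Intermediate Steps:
V(D) = -7 - 3*D (V(D) = -7 + D*(-3) = -7 - 3*D)
V(Q - 1*0) - 354 = (-7 - 3*(-4 - 1*0)) - 354 = (-7 - 3*(-4 + 0)) - 354 = (-7 - 3*(-4)) - 354 = (-7 + 12) - 354 = 5 - 354 = -349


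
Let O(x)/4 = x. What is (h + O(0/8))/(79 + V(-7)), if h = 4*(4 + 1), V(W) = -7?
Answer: 5/18 ≈ 0.27778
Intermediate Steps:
O(x) = 4*x
h = 20 (h = 4*5 = 20)
(h + O(0/8))/(79 + V(-7)) = (20 + 4*(0/8))/(79 - 7) = (20 + 4*(0*(⅛)))/72 = (20 + 4*0)/72 = (20 + 0)/72 = (1/72)*20 = 5/18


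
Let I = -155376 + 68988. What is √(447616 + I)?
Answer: 14*√1843 ≈ 601.02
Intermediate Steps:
I = -86388
√(447616 + I) = √(447616 - 86388) = √361228 = 14*√1843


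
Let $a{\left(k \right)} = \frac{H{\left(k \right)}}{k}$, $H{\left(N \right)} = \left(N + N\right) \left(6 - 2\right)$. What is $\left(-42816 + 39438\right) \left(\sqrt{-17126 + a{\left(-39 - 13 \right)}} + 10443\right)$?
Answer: $-35276454 - 10134 i \sqrt{1902} \approx -3.5276 \cdot 10^{7} - 4.4196 \cdot 10^{5} i$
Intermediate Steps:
$H{\left(N \right)} = 8 N$ ($H{\left(N \right)} = 2 N 4 = 8 N$)
$a{\left(k \right)} = 8$ ($a{\left(k \right)} = \frac{8 k}{k} = 8$)
$\left(-42816 + 39438\right) \left(\sqrt{-17126 + a{\left(-39 - 13 \right)}} + 10443\right) = \left(-42816 + 39438\right) \left(\sqrt{-17126 + 8} + 10443\right) = - 3378 \left(\sqrt{-17118} + 10443\right) = - 3378 \left(3 i \sqrt{1902} + 10443\right) = - 3378 \left(10443 + 3 i \sqrt{1902}\right) = -35276454 - 10134 i \sqrt{1902}$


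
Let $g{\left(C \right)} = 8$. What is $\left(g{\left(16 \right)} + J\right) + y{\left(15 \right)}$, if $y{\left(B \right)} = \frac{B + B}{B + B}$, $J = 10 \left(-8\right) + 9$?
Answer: $-62$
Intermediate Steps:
$J = -71$ ($J = -80 + 9 = -71$)
$y{\left(B \right)} = 1$ ($y{\left(B \right)} = \frac{2 B}{2 B} = 2 B \frac{1}{2 B} = 1$)
$\left(g{\left(16 \right)} + J\right) + y{\left(15 \right)} = \left(8 - 71\right) + 1 = -63 + 1 = -62$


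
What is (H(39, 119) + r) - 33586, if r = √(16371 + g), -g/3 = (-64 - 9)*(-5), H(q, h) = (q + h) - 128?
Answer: -33556 + 2*√3819 ≈ -33432.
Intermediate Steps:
H(q, h) = -128 + h + q (H(q, h) = (h + q) - 128 = -128 + h + q)
g = -1095 (g = -3*(-64 - 9)*(-5) = -(-219)*(-5) = -3*365 = -1095)
r = 2*√3819 (r = √(16371 - 1095) = √15276 = 2*√3819 ≈ 123.60)
(H(39, 119) + r) - 33586 = ((-128 + 119 + 39) + 2*√3819) - 33586 = (30 + 2*√3819) - 33586 = -33556 + 2*√3819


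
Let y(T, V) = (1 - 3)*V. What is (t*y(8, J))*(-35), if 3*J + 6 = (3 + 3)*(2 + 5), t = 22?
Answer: 18480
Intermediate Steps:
J = 12 (J = -2 + ((3 + 3)*(2 + 5))/3 = -2 + (6*7)/3 = -2 + (⅓)*42 = -2 + 14 = 12)
y(T, V) = -2*V
(t*y(8, J))*(-35) = (22*(-2*12))*(-35) = (22*(-24))*(-35) = -528*(-35) = 18480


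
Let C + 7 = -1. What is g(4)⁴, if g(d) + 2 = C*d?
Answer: 1336336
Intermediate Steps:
C = -8 (C = -7 - 1 = -8)
g(d) = -2 - 8*d
g(4)⁴ = (-2 - 8*4)⁴ = (-2 - 32)⁴ = (-34)⁴ = 1336336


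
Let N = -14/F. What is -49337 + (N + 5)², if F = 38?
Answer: -17802913/361 ≈ -49316.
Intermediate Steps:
N = -7/19 (N = -14/38 = -14*1/38 = -7/19 ≈ -0.36842)
-49337 + (N + 5)² = -49337 + (-7/19 + 5)² = -49337 + (88/19)² = -49337 + 7744/361 = -17802913/361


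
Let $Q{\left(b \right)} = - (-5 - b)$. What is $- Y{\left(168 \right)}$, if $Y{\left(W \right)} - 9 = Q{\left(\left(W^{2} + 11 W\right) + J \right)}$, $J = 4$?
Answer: $-30090$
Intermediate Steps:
$Q{\left(b \right)} = 5 + b$
$Y{\left(W \right)} = 18 + W^{2} + 11 W$ ($Y{\left(W \right)} = 9 + \left(5 + \left(\left(W^{2} + 11 W\right) + 4\right)\right) = 9 + \left(5 + \left(4 + W^{2} + 11 W\right)\right) = 9 + \left(9 + W^{2} + 11 W\right) = 18 + W^{2} + 11 W$)
$- Y{\left(168 \right)} = - (18 + 168^{2} + 11 \cdot 168) = - (18 + 28224 + 1848) = \left(-1\right) 30090 = -30090$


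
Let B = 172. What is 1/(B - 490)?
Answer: -1/318 ≈ -0.0031447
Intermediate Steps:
1/(B - 490) = 1/(172 - 490) = 1/(-318) = -1/318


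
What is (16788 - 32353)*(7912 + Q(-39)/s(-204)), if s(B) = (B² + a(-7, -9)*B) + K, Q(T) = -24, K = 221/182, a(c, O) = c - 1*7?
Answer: -15335287571032/124525 ≈ -1.2315e+8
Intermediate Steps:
a(c, O) = -7 + c (a(c, O) = c - 7 = -7 + c)
K = 17/14 (K = 221*(1/182) = 17/14 ≈ 1.2143)
s(B) = 17/14 + B² - 14*B (s(B) = (B² + (-7 - 7)*B) + 17/14 = (B² - 14*B) + 17/14 = 17/14 + B² - 14*B)
(16788 - 32353)*(7912 + Q(-39)/s(-204)) = (16788 - 32353)*(7912 - 24/(17/14 + (-204)² - 14*(-204))) = -15565*(7912 - 24/(17/14 + 41616 + 2856)) = -15565*(7912 - 24/622625/14) = -15565*(7912 - 24*14/622625) = -15565*(7912 - 336/622625) = -15565*4926208664/622625 = -15335287571032/124525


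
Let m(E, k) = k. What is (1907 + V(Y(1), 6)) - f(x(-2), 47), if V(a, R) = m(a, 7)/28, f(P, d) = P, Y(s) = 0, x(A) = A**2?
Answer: 7613/4 ≈ 1903.3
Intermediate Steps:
V(a, R) = 1/4 (V(a, R) = 7/28 = 7*(1/28) = 1/4)
(1907 + V(Y(1), 6)) - f(x(-2), 47) = (1907 + 1/4) - 1*(-2)**2 = 7629/4 - 1*4 = 7629/4 - 4 = 7613/4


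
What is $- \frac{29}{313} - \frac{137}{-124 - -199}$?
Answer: $- \frac{45056}{23475} \approx -1.9193$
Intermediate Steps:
$- \frac{29}{313} - \frac{137}{-124 - -199} = \left(-29\right) \frac{1}{313} - \frac{137}{-124 + 199} = - \frac{29}{313} - \frac{137}{75} = - \frac{45056}{23475}$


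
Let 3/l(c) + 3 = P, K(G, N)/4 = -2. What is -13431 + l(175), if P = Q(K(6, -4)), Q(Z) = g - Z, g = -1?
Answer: -53721/4 ≈ -13430.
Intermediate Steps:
K(G, N) = -8 (K(G, N) = 4*(-2) = -8)
Q(Z) = -1 - Z
P = 7 (P = -1 - 1*(-8) = -1 + 8 = 7)
l(c) = ¾ (l(c) = 3/(-3 + 7) = 3/4 = 3*(¼) = ¾)
-13431 + l(175) = -13431 + ¾ = -53721/4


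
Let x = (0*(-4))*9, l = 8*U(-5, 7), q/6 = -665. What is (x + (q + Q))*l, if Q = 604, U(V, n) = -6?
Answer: 162528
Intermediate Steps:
q = -3990 (q = 6*(-665) = -3990)
l = -48 (l = 8*(-6) = -48)
x = 0 (x = 0*9 = 0)
(x + (q + Q))*l = (0 + (-3990 + 604))*(-48) = (0 - 3386)*(-48) = -3386*(-48) = 162528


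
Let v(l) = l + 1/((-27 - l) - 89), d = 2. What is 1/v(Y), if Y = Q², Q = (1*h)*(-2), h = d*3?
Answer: 260/37439 ≈ 0.0069446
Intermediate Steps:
h = 6 (h = 2*3 = 6)
Q = -12 (Q = (1*6)*(-2) = 6*(-2) = -12)
Y = 144 (Y = (-12)² = 144)
v(l) = l + 1/(-116 - l)
1/v(Y) = 1/((-1 + 144² + 116*144)/(116 + 144)) = 1/((-1 + 20736 + 16704)/260) = 1/((1/260)*37439) = 1/(37439/260) = 260/37439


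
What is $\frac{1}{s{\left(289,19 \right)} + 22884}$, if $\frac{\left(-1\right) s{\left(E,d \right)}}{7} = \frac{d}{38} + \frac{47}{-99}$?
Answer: $\frac{198}{4530997} \approx 4.3699 \cdot 10^{-5}$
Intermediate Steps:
$s{\left(E,d \right)} = \frac{329}{99} - \frac{7 d}{38}$ ($s{\left(E,d \right)} = - 7 \left(\frac{d}{38} + \frac{47}{-99}\right) = - 7 \left(d \frac{1}{38} + 47 \left(- \frac{1}{99}\right)\right) = - 7 \left(\frac{d}{38} - \frac{47}{99}\right) = - 7 \left(- \frac{47}{99} + \frac{d}{38}\right) = \frac{329}{99} - \frac{7 d}{38}$)
$\frac{1}{s{\left(289,19 \right)} + 22884} = \frac{1}{\left(\frac{329}{99} - \frac{7}{2}\right) + 22884} = \frac{1}{- \frac{35}{198} + 22884} = \frac{1}{\frac{4530997}{198}} = \frac{198}{4530997}$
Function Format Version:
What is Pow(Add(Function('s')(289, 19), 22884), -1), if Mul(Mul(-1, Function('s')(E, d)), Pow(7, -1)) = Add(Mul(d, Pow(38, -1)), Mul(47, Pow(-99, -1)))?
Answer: Rational(198, 4530997) ≈ 4.3699e-5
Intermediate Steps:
Function('s')(E, d) = Add(Rational(329, 99), Mul(Rational(-7, 38), d)) (Function('s')(E, d) = Mul(-7, Add(Mul(d, Pow(38, -1)), Mul(47, Pow(-99, -1)))) = Mul(-7, Add(Mul(d, Rational(1, 38)), Mul(47, Rational(-1, 99)))) = Mul(-7, Add(Mul(Rational(1, 38), d), Rational(-47, 99))) = Mul(-7, Add(Rational(-47, 99), Mul(Rational(1, 38), d))) = Add(Rational(329, 99), Mul(Rational(-7, 38), d)))
Pow(Add(Function('s')(289, 19), 22884), -1) = Pow(Add(Add(Rational(329, 99), Mul(Rational(-7, 38), 19)), 22884), -1) = Pow(Add(Add(Rational(329, 99), Rational(-7, 2)), 22884), -1) = Pow(Add(Rational(-35, 198), 22884), -1) = Pow(Rational(4530997, 198), -1) = Rational(198, 4530997)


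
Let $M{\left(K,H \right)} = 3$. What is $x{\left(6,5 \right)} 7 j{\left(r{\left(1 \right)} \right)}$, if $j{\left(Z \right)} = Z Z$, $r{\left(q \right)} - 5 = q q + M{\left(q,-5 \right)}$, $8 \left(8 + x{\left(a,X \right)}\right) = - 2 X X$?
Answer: $- \frac{32319}{4} \approx -8079.8$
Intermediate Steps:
$x{\left(a,X \right)} = -8 - \frac{X^{2}}{4}$ ($x{\left(a,X \right)} = -8 + \frac{- 2 X X}{8} = -8 + \frac{\left(-2\right) X^{2}}{8} = -8 - \frac{X^{2}}{4}$)
$r{\left(q \right)} = 8 + q^{2}$ ($r{\left(q \right)} = 5 + \left(q q + 3\right) = 5 + \left(q^{2} + 3\right) = 5 + \left(3 + q^{2}\right) = 8 + q^{2}$)
$j{\left(Z \right)} = Z^{2}$
$x{\left(6,5 \right)} 7 j{\left(r{\left(1 \right)} \right)} = \left(-8 - \frac{5^{2}}{4}\right) 7 \left(8 + 1^{2}\right)^{2} = \left(-8 - \frac{25}{4}\right) 7 \left(8 + 1\right)^{2} = \left(-8 - \frac{25}{4}\right) 7 \cdot 9^{2} = \left(- \frac{57}{4}\right) 7 \cdot 81 = \left(- \frac{399}{4}\right) 81 = - \frac{32319}{4}$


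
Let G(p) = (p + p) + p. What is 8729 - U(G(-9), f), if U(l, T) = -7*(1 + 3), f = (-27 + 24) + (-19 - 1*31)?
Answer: 8757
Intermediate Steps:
G(p) = 3*p (G(p) = 2*p + p = 3*p)
f = -53 (f = -3 + (-19 - 31) = -3 - 50 = -53)
U(l, T) = -28 (U(l, T) = -7*4 = -28)
8729 - U(G(-9), f) = 8729 - 1*(-28) = 8729 + 28 = 8757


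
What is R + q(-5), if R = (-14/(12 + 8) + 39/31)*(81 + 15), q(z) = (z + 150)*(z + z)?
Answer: -216446/155 ≈ -1396.4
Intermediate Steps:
q(z) = 2*z*(150 + z) (q(z) = (150 + z)*(2*z) = 2*z*(150 + z))
R = 8304/155 (R = (-14/20 + 39*(1/31))*96 = (-14*1/20 + 39/31)*96 = (-7/10 + 39/31)*96 = (173/310)*96 = 8304/155 ≈ 53.574)
R + q(-5) = 8304/155 + 2*(-5)*(150 - 5) = 8304/155 + 2*(-5)*145 = 8304/155 - 1450 = -216446/155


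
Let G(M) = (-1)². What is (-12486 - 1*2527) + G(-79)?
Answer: -15012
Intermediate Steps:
G(M) = 1
(-12486 - 1*2527) + G(-79) = (-12486 - 1*2527) + 1 = (-12486 - 2527) + 1 = -15013 + 1 = -15012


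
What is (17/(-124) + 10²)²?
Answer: 153338689/15376 ≈ 9972.6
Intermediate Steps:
(17/(-124) + 10²)² = (17*(-1/124) + 100)² = (-17/124 + 100)² = (12383/124)² = 153338689/15376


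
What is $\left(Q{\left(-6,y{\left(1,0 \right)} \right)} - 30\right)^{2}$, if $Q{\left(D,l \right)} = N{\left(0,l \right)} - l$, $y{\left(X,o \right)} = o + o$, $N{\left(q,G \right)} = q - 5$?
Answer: $1225$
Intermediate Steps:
$N{\left(q,G \right)} = -5 + q$ ($N{\left(q,G \right)} = q - 5 = -5 + q$)
$y{\left(X,o \right)} = 2 o$
$Q{\left(D,l \right)} = -5 - l$ ($Q{\left(D,l \right)} = \left(-5 + 0\right) - l = -5 - l$)
$\left(Q{\left(-6,y{\left(1,0 \right)} \right)} - 30\right)^{2} = \left(\left(-5 - 2 \cdot 0\right) - 30\right)^{2} = \left(\left(-5 - 0\right) - 30\right)^{2} = \left(\left(-5 + 0\right) - 30\right)^{2} = \left(-5 - 30\right)^{2} = \left(-35\right)^{2} = 1225$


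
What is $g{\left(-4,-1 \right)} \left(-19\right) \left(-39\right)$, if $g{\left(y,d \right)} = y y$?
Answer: $11856$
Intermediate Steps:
$g{\left(y,d \right)} = y^{2}$
$g{\left(-4,-1 \right)} \left(-19\right) \left(-39\right) = \left(-4\right)^{2} \left(-19\right) \left(-39\right) = 16 \left(-19\right) \left(-39\right) = \left(-304\right) \left(-39\right) = 11856$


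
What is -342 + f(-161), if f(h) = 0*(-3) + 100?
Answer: -242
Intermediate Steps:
f(h) = 100 (f(h) = 0 + 100 = 100)
-342 + f(-161) = -342 + 100 = -242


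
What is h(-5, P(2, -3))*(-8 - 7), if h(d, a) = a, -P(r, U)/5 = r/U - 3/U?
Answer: 25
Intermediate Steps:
P(r, U) = 15/U - 5*r/U (P(r, U) = -5*(r/U - 3/U) = -5*(-3/U + r/U) = 15/U - 5*r/U)
h(-5, P(2, -3))*(-8 - 7) = (5*(3 - 1*2)/(-3))*(-8 - 7) = (5*(-1/3)*(3 - 2))*(-15) = (5*(-1/3)*1)*(-15) = -5/3*(-15) = 25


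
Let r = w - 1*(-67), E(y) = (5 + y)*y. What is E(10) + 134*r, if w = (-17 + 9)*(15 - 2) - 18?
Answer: -7220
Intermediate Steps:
E(y) = y*(5 + y)
w = -122 (w = -8*13 - 18 = -104 - 18 = -122)
r = -55 (r = -122 - 1*(-67) = -122 + 67 = -55)
E(10) + 134*r = 10*(5 + 10) + 134*(-55) = 10*15 - 7370 = 150 - 7370 = -7220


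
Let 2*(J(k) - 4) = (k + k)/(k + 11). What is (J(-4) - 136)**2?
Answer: 861184/49 ≈ 17575.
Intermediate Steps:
J(k) = 4 + k/(11 + k) (J(k) = 4 + ((k + k)/(k + 11))/2 = 4 + ((2*k)/(11 + k))/2 = 4 + (2*k/(11 + k))/2 = 4 + k/(11 + k))
(J(-4) - 136)**2 = ((44 + 5*(-4))/(11 - 4) - 136)**2 = ((44 - 20)/7 - 136)**2 = ((1/7)*24 - 136)**2 = (24/7 - 136)**2 = (-928/7)**2 = 861184/49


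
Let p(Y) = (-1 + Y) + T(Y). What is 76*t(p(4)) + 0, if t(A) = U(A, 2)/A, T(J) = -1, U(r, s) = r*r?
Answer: 152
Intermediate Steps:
U(r, s) = r**2
p(Y) = -2 + Y (p(Y) = (-1 + Y) - 1 = -2 + Y)
t(A) = A (t(A) = A**2/A = A)
76*t(p(4)) + 0 = 76*(-2 + 4) + 0 = 76*2 + 0 = 152 + 0 = 152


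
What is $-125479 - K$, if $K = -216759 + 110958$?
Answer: $-19678$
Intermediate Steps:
$K = -105801$
$-125479 - K = -125479 - -105801 = -125479 + 105801 = -19678$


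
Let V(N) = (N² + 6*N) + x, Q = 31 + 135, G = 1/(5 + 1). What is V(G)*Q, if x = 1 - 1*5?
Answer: -8881/18 ≈ -493.39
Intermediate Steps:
G = ⅙ (G = 1/6 = ⅙ ≈ 0.16667)
Q = 166
x = -4 (x = 1 - 5 = -4)
V(N) = -4 + N² + 6*N (V(N) = (N² + 6*N) - 4 = -4 + N² + 6*N)
V(G)*Q = (-4 + (⅙)² + 6*(⅙))*166 = (-4 + 1/36 + 1)*166 = -107/36*166 = -8881/18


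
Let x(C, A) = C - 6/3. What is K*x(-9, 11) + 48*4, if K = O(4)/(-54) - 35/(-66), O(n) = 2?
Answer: 10075/54 ≈ 186.57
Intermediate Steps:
K = 293/594 (K = 2/(-54) - 35/(-66) = 2*(-1/54) - 35*(-1/66) = -1/27 + 35/66 = 293/594 ≈ 0.49327)
x(C, A) = -2 + C (x(C, A) = C - 6*1/3 = C - 2 = -2 + C)
K*x(-9, 11) + 48*4 = 293*(-2 - 9)/594 + 48*4 = (293/594)*(-11) + 192 = -293/54 + 192 = 10075/54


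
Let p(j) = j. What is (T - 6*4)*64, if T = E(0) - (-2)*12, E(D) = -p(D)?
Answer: 0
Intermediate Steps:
E(D) = -D
T = 24 (T = -1*0 - (-2)*12 = 0 - 1*(-24) = 0 + 24 = 24)
(T - 6*4)*64 = (24 - 6*4)*64 = (24 - 24)*64 = 0*64 = 0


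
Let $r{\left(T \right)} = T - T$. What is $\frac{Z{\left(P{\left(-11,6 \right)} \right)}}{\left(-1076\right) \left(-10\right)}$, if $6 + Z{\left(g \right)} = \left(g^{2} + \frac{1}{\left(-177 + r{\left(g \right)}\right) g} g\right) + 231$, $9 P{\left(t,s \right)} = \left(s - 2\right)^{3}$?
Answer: $\frac{164614}{6427755} \approx 0.02561$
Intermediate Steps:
$r{\left(T \right)} = 0$
$P{\left(t,s \right)} = \frac{\left(-2 + s\right)^{3}}{9}$ ($P{\left(t,s \right)} = \frac{\left(s - 2\right)^{3}}{9} = \frac{\left(-2 + s\right)^{3}}{9}$)
$Z{\left(g \right)} = \frac{39824}{177} + g^{2}$ ($Z{\left(g \right)} = -6 + \left(\left(g^{2} + \frac{1}{\left(-177 + 0\right) g} g\right) + 231\right) = -6 + \left(\left(g^{2} + \frac{1}{\left(-177\right) g} g\right) + 231\right) = -6 + \left(\left(g^{2} + - \frac{1}{177 g} g\right) + 231\right) = -6 + \left(\left(g^{2} - \frac{1}{177}\right) + 231\right) = -6 + \left(\left(- \frac{1}{177} + g^{2}\right) + 231\right) = -6 + \left(\frac{40886}{177} + g^{2}\right) = \frac{39824}{177} + g^{2}$)
$\frac{Z{\left(P{\left(-11,6 \right)} \right)}}{\left(-1076\right) \left(-10\right)} = \frac{\frac{39824}{177} + \left(\frac{\left(-2 + 6\right)^{3}}{9}\right)^{2}}{\left(-1076\right) \left(-10\right)} = \frac{\frac{39824}{177} + \left(\frac{4^{3}}{9}\right)^{2}}{10760} = \left(\frac{39824}{177} + \left(\frac{1}{9} \cdot 64\right)^{2}\right) \frac{1}{10760} = \left(\frac{39824}{177} + \left(\frac{64}{9}\right)^{2}\right) \frac{1}{10760} = \left(\frac{39824}{177} + \frac{4096}{81}\right) \frac{1}{10760} = \frac{1316912}{4779} \cdot \frac{1}{10760} = \frac{164614}{6427755}$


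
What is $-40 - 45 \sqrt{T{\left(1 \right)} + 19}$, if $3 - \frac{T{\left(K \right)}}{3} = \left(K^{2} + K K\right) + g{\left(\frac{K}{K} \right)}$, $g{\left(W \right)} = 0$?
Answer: $-40 - 45 \sqrt{22} \approx -251.07$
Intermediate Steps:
$T{\left(K \right)} = 9 - 6 K^{2}$ ($T{\left(K \right)} = 9 - 3 \left(\left(K^{2} + K K\right) + 0\right) = 9 - 3 \left(\left(K^{2} + K^{2}\right) + 0\right) = 9 - 3 \left(2 K^{2} + 0\right) = 9 - 3 \cdot 2 K^{2} = 9 - 6 K^{2}$)
$-40 - 45 \sqrt{T{\left(1 \right)} + 19} = -40 - 45 \sqrt{\left(9 - 6 \cdot 1^{2}\right) + 19} = -40 - 45 \sqrt{\left(9 - 6\right) + 19} = -40 - 45 \sqrt{3 + 19} = -40 - 45 \sqrt{22}$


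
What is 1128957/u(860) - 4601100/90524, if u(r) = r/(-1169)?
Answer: -4266895439289/2780380 ≈ -1.5346e+6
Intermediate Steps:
u(r) = -r/1169 (u(r) = r*(-1/1169) = -r/1169)
1128957/u(860) - 4601100/90524 = 1128957/((-1/1169*860)) - 4601100/90524 = 1128957/(-860/1169) - 4601100*1/90524 = 1128957*(-1169/860) - 164325/3233 = -1319750733/860 - 164325/3233 = -4266895439289/2780380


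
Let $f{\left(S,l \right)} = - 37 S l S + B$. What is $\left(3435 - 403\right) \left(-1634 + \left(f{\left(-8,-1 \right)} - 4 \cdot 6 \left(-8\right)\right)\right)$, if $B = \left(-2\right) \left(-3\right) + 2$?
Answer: $2831888$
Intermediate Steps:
$B = 8$ ($B = 6 + 2 = 8$)
$f{\left(S,l \right)} = 8 - 37 l S^{2}$ ($f{\left(S,l \right)} = - 37 S l S + 8 = - 37 l S^{2} + 8 = 8 - 37 l S^{2}$)
$\left(3435 - 403\right) \left(-1634 + \left(f{\left(-8,-1 \right)} - 4 \cdot 6 \left(-8\right)\right)\right) = \left(3435 - 403\right) \left(-1634 - \left(-8 - 2368 + 4 \cdot 6 \left(-8\right)\right)\right) = 3032 \left(-1634 - \left(-8 - 2368 - 192\right)\right) = 3032 \left(-1634 + \left(\left(8 + 2368\right) - -192\right)\right) = 3032 \left(-1634 + \left(2376 + 192\right)\right) = 3032 \left(-1634 + 2568\right) = 3032 \cdot 934 = 2831888$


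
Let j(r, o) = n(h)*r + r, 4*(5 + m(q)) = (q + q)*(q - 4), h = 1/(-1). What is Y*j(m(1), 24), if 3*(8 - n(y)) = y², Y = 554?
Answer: -93626/3 ≈ -31209.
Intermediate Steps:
h = -1 (h = 1*(-1) = -1)
n(y) = 8 - y²/3
m(q) = -5 + q*(-4 + q)/2 (m(q) = -5 + ((q + q)*(q - 4))/4 = -5 + ((2*q)*(-4 + q))/4 = -5 + (2*q*(-4 + q))/4 = -5 + q*(-4 + q)/2)
j(r, o) = 26*r/3 (j(r, o) = (8 - ⅓*(-1)²)*r + r = (8 - ⅓*1)*r + r = (8 - ⅓)*r + r = 23*r/3 + r = 26*r/3)
Y*j(m(1), 24) = 554*(26*(-5 + (½)*1² - 2*1)/3) = 554*(26*(-5 + (½)*1 - 2)/3) = 554*(26*(-5 + ½ - 2)/3) = 554*((26/3)*(-13/2)) = 554*(-169/3) = -93626/3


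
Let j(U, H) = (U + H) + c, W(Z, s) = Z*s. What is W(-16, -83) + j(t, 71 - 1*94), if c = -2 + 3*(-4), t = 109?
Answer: 1400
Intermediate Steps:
c = -14 (c = -2 - 12 = -14)
j(U, H) = -14 + H + U (j(U, H) = (U + H) - 14 = (H + U) - 14 = -14 + H + U)
W(-16, -83) + j(t, 71 - 1*94) = -16*(-83) + (-14 + (71 - 1*94) + 109) = 1328 + (-14 + (71 - 94) + 109) = 1328 + (-14 - 23 + 109) = 1328 + 72 = 1400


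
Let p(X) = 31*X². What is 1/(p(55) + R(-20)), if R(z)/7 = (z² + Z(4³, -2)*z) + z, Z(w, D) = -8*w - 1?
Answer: 1/168255 ≈ 5.9434e-6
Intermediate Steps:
Z(w, D) = -1 - 8*w
R(z) = -3584*z + 7*z² (R(z) = 7*((z² + (-1 - 8*4³)*z) + z) = 7*((z² + (-1 - 8*64)*z) + z) = 7*((z² + (-1 - 512)*z) + z) = 7*((z² - 513*z) + z) = 7*(z² - 512*z) = -3584*z + 7*z²)
1/(p(55) + R(-20)) = 1/(31*55² + 7*(-20)*(-512 - 20)) = 1/(31*3025 + 7*(-20)*(-532)) = 1/(93775 + 74480) = 1/168255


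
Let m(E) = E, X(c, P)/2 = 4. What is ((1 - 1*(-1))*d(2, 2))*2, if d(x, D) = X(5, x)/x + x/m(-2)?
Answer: 12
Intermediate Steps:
X(c, P) = 8 (X(c, P) = 2*4 = 8)
d(x, D) = 8/x - x/2 (d(x, D) = 8/x + x/(-2) = 8/x + x*(-½) = 8/x - x/2)
((1 - 1*(-1))*d(2, 2))*2 = ((1 - 1*(-1))*(8/2 - ½*2))*2 = ((1 + 1)*(8*(½) - 1))*2 = (2*(4 - 1))*2 = (2*3)*2 = 6*2 = 12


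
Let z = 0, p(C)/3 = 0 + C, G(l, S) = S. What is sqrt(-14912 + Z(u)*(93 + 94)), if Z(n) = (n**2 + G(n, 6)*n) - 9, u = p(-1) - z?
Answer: I*sqrt(18278) ≈ 135.2*I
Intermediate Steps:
p(C) = 3*C (p(C) = 3*(0 + C) = 3*C)
u = -3 (u = 3*(-1) - 1*0 = -3 + 0 = -3)
Z(n) = -9 + n**2 + 6*n (Z(n) = (n**2 + 6*n) - 9 = -9 + n**2 + 6*n)
sqrt(-14912 + Z(u)*(93 + 94)) = sqrt(-14912 + (-9 + (-3)**2 + 6*(-3))*(93 + 94)) = sqrt(-14912 + (-9 + 9 - 18)*187) = sqrt(-14912 - 18*187) = sqrt(-14912 - 3366) = sqrt(-18278) = I*sqrt(18278)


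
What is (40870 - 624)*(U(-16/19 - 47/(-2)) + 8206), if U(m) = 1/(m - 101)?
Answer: 983178549104/2977 ≈ 3.3026e+8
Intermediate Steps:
U(m) = 1/(-101 + m)
(40870 - 624)*(U(-16/19 - 47/(-2)) + 8206) = (40870 - 624)*(1/(-101 + (-16/19 - 47/(-2))) + 8206) = 40246*(1/(-101 + (-16*1/19 - 47*(-½))) + 8206) = 40246*(1/(-101 + (-16/19 + 47/2)) + 8206) = 40246*(1/(-101 + 861/38) + 8206) = 40246*(1/(-2977/38) + 8206) = 40246*(-38/2977 + 8206) = 40246*(24429224/2977) = 983178549104/2977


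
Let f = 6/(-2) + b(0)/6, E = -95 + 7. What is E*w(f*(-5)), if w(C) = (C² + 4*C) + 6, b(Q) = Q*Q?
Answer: -25608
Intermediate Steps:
b(Q) = Q²
E = -88
f = -3 (f = 6/(-2) + 0²/6 = 6*(-½) + 0*(⅙) = -3 + 0 = -3)
w(C) = 6 + C² + 4*C
E*w(f*(-5)) = -88*(6 + (-3*(-5))² + 4*(-3*(-5))) = -88*(6 + 15² + 4*15) = -88*(6 + 225 + 60) = -88*291 = -25608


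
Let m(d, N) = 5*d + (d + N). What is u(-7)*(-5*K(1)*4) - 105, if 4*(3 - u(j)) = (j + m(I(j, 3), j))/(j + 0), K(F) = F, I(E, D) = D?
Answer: -1175/7 ≈ -167.86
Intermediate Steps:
m(d, N) = N + 6*d (m(d, N) = 5*d + (N + d) = N + 6*d)
u(j) = 3 - (18 + 2*j)/(4*j) (u(j) = 3 - (j + (j + 6*3))/(4*(j + 0)) = 3 - (j + (j + 18))/(4*j) = 3 - (j + (18 + j))/(4*j) = 3 - (18 + 2*j)/(4*j))
u(-7)*(-5*K(1)*4) - 105 = ((1/2)*(-9 + 5*(-7))/(-7))*(-5*1*4) - 105 = ((1/2)*(-1/7)*(-9 - 35))*(-5*4) - 105 = ((1/2)*(-1/7)*(-44))*(-20) - 105 = (22/7)*(-20) - 105 = -440/7 - 105 = -1175/7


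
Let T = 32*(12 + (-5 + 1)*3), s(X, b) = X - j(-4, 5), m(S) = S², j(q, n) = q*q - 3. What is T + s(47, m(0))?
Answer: 34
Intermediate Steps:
j(q, n) = -3 + q² (j(q, n) = q² - 3 = -3 + q²)
s(X, b) = -13 + X (s(X, b) = X - (-3 + (-4)²) = X - (-3 + 16) = X - 1*13 = X - 13 = -13 + X)
T = 0 (T = 32*(12 - 4*3) = 32*(12 - 12) = 32*0 = 0)
T + s(47, m(0)) = 0 + (-13 + 47) = 0 + 34 = 34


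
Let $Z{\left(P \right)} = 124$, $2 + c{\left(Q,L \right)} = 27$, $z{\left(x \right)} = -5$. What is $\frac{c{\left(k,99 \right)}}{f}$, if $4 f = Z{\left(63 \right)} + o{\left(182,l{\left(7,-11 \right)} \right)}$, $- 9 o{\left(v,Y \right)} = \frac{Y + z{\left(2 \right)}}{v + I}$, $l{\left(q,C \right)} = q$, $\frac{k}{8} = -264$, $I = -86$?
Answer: $\frac{43200}{53567} \approx 0.80647$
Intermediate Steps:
$k = -2112$ ($k = 8 \left(-264\right) = -2112$)
$o{\left(v,Y \right)} = - \frac{-5 + Y}{9 \left(-86 + v\right)}$ ($o{\left(v,Y \right)} = - \frac{\left(Y - 5\right) \frac{1}{v - 86}}{9} = - \frac{\left(-5 + Y\right) \frac{1}{-86 + v}}{9} = - \frac{\frac{1}{-86 + v} \left(-5 + Y\right)}{9} = - \frac{-5 + Y}{9 \left(-86 + v\right)}$)
$c{\left(Q,L \right)} = 25$ ($c{\left(Q,L \right)} = -2 + 27 = 25$)
$f = \frac{53567}{1728}$ ($f = \frac{124 + \frac{5 - 7}{9 \left(-86 + 182\right)}}{4} = \frac{124 + \frac{5 - 7}{9 \cdot 96}}{4} = \frac{124 + \frac{1}{9} \cdot \frac{1}{96} \left(-2\right)}{4} = \frac{124 - \frac{1}{432}}{4} = \frac{1}{4} \cdot \frac{53567}{432} = \frac{53567}{1728} \approx 30.999$)
$\frac{c{\left(k,99 \right)}}{f} = \frac{25}{\frac{53567}{1728}} = 25 \cdot \frac{1728}{53567} = \frac{43200}{53567}$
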